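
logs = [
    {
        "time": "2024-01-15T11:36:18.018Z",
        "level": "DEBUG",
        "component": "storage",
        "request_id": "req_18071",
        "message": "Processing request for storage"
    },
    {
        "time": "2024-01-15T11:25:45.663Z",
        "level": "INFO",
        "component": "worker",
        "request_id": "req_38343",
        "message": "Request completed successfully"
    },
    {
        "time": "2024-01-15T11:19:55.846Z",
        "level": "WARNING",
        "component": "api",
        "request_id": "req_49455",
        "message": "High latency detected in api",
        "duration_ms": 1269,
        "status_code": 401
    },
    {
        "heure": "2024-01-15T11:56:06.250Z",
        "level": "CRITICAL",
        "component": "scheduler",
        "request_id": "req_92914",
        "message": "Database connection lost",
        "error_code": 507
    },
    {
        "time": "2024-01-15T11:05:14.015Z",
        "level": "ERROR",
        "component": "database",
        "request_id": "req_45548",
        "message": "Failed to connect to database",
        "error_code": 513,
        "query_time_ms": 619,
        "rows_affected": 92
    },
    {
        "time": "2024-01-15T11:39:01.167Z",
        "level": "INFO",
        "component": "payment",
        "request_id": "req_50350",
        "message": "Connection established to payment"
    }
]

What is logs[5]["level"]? "INFO"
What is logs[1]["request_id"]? "req_38343"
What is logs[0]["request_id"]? "req_18071"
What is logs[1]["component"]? "worker"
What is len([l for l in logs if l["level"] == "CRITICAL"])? 1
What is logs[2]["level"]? "WARNING"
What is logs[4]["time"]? "2024-01-15T11:05:14.015Z"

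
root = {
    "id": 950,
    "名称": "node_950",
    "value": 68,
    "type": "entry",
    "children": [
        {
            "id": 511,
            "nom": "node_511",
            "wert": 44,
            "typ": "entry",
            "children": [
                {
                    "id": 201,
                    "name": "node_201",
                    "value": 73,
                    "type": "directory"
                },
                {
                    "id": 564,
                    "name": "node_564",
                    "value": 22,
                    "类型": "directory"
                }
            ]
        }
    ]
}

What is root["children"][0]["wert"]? 44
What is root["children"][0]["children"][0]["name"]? "node_201"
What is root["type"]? "entry"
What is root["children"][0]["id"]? 511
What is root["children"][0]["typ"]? "entry"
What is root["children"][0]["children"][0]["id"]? 201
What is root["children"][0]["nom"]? "node_511"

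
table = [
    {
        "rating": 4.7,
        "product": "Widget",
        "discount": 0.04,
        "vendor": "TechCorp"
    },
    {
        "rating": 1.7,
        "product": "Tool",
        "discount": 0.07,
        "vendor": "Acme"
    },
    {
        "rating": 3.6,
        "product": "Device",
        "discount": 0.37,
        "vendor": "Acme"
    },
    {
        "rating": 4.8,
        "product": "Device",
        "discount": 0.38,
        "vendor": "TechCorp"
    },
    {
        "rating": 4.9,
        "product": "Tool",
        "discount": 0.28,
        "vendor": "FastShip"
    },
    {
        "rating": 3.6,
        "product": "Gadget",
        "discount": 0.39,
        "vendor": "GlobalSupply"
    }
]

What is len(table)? 6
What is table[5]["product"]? "Gadget"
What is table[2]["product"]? "Device"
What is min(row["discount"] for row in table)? 0.04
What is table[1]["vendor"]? "Acme"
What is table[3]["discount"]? 0.38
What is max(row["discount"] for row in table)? 0.39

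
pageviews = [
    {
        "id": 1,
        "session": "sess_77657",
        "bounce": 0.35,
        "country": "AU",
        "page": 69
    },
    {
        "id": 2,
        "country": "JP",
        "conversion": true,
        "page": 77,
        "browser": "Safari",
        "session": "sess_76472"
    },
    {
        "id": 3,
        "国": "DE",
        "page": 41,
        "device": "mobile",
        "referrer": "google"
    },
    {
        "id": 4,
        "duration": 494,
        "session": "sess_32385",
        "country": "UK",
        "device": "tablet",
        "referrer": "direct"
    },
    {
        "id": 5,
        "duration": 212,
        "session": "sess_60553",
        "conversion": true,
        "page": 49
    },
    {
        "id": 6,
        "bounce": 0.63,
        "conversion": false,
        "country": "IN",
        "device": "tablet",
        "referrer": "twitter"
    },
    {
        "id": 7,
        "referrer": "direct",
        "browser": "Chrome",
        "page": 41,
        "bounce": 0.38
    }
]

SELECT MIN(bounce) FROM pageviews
0.35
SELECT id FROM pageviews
[1, 2, 3, 4, 5, 6, 7]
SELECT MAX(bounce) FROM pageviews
0.63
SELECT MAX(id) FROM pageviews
7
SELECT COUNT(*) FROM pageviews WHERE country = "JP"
1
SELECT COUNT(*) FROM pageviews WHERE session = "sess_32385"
1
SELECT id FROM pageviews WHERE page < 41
[]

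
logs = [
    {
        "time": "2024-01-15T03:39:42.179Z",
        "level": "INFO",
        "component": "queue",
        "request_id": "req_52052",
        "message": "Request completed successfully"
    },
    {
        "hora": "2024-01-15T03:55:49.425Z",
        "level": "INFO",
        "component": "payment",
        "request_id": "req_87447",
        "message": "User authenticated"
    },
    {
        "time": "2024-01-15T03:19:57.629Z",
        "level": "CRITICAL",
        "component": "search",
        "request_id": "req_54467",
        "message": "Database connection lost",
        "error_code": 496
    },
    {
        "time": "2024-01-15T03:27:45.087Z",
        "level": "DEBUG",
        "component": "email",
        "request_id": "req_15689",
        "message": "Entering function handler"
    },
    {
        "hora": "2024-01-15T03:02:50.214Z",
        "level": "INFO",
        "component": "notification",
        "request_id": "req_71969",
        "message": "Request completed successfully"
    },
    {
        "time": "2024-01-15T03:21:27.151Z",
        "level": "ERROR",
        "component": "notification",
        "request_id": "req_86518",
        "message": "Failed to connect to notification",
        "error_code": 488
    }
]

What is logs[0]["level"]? "INFO"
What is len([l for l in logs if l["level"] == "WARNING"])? 0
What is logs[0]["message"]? "Request completed successfully"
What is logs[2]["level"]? "CRITICAL"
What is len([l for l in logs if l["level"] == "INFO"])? 3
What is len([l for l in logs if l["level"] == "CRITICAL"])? 1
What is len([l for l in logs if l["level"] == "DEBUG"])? 1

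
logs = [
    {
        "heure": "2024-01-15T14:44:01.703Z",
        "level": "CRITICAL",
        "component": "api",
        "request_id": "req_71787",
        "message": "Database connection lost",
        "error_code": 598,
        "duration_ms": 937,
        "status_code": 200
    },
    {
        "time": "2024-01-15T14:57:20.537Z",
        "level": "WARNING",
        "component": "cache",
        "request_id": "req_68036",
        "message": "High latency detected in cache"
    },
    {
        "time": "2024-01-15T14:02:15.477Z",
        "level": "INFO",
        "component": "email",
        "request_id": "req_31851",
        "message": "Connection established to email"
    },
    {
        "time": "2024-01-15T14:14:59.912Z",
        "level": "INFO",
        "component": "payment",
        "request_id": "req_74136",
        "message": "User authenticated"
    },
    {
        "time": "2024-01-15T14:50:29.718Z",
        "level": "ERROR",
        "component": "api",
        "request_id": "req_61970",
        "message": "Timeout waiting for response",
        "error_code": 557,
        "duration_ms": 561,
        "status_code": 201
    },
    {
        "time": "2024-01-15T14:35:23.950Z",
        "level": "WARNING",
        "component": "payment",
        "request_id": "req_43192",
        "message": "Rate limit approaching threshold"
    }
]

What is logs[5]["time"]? "2024-01-15T14:35:23.950Z"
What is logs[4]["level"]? "ERROR"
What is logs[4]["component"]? "api"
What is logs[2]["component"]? "email"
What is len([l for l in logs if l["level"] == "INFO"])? 2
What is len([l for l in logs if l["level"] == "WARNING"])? 2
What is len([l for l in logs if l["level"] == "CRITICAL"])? 1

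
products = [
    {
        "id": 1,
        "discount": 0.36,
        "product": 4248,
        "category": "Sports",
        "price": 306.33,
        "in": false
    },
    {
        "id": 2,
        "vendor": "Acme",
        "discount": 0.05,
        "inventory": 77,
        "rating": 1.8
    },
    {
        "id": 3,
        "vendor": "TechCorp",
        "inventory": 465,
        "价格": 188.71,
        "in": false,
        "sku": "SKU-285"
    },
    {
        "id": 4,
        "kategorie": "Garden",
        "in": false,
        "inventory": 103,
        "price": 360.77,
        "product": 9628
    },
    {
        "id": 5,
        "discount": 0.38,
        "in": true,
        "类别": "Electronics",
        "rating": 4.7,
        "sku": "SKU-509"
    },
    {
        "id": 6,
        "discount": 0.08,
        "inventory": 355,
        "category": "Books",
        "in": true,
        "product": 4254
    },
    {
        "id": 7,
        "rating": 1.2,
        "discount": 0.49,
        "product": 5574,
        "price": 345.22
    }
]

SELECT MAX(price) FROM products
360.77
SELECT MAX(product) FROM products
9628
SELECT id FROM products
[1, 2, 3, 4, 5, 6, 7]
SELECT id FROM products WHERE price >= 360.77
[4]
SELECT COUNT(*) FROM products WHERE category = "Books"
1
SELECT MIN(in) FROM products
False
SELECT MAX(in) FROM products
True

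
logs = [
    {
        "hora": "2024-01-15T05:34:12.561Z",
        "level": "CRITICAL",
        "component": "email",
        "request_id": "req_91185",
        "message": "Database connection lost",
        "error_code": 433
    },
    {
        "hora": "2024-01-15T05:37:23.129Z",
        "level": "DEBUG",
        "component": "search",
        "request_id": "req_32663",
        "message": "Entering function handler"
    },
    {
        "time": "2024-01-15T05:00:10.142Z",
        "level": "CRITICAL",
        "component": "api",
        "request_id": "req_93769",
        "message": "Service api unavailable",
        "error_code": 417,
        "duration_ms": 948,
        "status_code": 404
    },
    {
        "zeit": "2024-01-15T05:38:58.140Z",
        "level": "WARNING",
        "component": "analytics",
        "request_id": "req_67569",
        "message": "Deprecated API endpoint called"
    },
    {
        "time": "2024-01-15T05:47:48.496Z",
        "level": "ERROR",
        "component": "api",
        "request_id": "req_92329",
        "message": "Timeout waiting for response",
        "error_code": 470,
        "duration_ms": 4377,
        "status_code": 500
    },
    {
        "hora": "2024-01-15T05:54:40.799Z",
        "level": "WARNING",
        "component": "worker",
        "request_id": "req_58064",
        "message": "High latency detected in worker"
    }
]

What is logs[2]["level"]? "CRITICAL"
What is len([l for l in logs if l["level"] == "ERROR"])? 1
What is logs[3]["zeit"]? "2024-01-15T05:38:58.140Z"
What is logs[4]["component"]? "api"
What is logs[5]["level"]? "WARNING"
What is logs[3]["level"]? "WARNING"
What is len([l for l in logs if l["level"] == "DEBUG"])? 1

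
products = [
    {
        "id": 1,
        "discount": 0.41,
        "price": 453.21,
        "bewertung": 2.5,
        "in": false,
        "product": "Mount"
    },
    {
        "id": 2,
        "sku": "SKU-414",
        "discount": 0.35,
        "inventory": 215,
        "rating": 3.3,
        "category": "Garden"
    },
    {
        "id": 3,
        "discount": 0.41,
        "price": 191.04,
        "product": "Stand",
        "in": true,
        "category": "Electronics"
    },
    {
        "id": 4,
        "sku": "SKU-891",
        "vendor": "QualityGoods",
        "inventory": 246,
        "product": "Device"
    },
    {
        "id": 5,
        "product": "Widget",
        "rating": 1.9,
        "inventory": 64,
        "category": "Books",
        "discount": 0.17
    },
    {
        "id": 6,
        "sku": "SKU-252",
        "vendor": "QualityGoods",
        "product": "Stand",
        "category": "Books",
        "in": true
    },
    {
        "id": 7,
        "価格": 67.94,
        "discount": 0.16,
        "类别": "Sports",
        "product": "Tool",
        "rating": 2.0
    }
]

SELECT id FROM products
[1, 2, 3, 4, 5, 6, 7]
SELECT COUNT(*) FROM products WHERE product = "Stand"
2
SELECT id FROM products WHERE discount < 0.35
[5, 7]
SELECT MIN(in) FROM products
False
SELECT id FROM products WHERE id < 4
[1, 2, 3]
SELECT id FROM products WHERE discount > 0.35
[1, 3]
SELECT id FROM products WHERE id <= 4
[1, 2, 3, 4]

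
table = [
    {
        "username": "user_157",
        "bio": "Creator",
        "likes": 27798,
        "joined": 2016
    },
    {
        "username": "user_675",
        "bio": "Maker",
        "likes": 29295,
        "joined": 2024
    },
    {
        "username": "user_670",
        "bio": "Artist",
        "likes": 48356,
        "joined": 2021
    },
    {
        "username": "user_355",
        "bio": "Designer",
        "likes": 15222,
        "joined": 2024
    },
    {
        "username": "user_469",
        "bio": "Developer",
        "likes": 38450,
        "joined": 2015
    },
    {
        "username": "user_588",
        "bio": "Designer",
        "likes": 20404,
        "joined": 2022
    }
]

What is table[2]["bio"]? "Artist"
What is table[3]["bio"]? "Designer"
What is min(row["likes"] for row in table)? 15222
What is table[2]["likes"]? 48356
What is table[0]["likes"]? 27798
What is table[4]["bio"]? "Developer"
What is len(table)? 6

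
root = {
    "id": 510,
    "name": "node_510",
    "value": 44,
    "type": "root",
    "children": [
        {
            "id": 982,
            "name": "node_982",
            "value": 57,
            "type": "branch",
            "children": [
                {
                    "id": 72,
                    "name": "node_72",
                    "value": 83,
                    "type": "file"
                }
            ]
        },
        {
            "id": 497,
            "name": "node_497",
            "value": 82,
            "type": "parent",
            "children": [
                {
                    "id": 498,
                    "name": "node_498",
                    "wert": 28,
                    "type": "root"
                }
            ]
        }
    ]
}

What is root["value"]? 44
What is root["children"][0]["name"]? "node_982"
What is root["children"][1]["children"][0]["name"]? "node_498"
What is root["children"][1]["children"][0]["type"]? "root"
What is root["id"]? 510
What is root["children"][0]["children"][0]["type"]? "file"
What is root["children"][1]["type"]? "parent"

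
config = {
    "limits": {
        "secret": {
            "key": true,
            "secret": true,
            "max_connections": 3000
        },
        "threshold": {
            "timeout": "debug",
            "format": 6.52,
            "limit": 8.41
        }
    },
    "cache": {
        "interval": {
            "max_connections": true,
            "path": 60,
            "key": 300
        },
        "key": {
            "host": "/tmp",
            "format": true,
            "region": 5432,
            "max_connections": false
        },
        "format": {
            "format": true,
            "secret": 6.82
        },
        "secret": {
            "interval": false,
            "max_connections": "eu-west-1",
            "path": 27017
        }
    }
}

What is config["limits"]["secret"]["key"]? True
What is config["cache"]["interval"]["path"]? 60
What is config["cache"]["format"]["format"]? True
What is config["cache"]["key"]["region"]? 5432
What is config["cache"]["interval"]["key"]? 300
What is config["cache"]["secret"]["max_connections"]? "eu-west-1"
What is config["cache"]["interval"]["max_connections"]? True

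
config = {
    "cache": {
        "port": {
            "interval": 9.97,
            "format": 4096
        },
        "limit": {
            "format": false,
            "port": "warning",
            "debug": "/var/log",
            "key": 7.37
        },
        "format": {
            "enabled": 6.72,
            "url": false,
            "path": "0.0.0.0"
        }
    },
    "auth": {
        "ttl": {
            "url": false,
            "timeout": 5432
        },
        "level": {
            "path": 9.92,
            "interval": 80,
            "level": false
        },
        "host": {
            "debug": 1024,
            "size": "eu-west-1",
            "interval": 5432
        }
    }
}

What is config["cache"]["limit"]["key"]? 7.37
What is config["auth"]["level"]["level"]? False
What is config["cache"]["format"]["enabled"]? 6.72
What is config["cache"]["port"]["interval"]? 9.97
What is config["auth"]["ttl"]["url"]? False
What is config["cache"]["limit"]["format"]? False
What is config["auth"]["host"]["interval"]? 5432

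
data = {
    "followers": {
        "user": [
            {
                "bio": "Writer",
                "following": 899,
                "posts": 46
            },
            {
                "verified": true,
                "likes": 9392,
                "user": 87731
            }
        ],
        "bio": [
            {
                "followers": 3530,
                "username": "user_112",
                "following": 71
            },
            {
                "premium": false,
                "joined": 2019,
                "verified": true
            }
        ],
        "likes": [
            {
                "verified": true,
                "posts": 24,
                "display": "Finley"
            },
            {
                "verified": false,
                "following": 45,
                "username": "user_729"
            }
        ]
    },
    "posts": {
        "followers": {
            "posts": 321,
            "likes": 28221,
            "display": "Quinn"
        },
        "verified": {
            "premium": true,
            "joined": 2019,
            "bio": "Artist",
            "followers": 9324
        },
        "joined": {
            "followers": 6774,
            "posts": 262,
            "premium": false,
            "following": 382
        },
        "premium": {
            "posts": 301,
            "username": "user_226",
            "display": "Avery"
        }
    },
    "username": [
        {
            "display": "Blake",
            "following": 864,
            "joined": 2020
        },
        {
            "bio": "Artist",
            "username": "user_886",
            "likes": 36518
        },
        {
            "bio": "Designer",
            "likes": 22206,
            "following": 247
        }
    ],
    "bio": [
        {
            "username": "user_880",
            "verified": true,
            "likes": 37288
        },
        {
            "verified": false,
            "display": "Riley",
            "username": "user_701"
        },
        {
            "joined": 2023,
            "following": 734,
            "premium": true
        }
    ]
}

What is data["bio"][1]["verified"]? False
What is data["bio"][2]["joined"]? 2023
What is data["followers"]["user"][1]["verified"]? True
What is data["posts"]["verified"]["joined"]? 2019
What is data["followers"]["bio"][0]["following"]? 71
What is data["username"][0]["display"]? "Blake"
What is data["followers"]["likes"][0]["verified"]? True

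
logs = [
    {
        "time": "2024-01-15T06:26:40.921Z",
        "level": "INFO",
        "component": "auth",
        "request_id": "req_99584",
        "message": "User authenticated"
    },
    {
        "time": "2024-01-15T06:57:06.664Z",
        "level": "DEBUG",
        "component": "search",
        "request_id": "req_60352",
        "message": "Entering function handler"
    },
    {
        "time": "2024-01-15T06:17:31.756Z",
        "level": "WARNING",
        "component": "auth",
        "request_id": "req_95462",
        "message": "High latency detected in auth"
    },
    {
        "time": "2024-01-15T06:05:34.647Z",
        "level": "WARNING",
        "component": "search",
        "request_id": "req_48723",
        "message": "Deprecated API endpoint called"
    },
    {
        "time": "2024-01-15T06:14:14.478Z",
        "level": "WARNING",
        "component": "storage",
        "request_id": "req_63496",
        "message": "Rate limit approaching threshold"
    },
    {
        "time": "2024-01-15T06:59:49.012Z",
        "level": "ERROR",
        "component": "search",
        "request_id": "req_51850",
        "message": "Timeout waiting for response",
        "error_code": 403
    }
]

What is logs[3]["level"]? "WARNING"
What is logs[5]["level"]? "ERROR"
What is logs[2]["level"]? "WARNING"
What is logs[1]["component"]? "search"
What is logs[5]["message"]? "Timeout waiting for response"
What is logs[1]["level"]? "DEBUG"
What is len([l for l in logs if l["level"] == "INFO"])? 1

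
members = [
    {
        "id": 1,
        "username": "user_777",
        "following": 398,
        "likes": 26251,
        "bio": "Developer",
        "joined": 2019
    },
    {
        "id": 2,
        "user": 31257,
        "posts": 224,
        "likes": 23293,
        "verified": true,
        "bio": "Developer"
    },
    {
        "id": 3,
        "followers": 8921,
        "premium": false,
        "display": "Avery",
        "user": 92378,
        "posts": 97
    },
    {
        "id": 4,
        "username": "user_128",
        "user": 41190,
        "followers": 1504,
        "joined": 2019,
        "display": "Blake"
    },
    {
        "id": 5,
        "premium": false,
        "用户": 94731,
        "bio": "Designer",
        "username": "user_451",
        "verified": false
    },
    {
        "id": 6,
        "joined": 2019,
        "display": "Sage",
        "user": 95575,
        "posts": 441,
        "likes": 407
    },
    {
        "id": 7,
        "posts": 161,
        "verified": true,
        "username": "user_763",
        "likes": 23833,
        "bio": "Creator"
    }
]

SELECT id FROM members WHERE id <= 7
[1, 2, 3, 4, 5, 6, 7]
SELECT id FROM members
[1, 2, 3, 4, 5, 6, 7]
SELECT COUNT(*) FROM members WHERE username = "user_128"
1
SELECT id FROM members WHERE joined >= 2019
[1, 4, 6]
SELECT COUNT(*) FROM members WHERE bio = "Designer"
1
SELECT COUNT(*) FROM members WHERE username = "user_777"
1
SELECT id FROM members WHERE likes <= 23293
[2, 6]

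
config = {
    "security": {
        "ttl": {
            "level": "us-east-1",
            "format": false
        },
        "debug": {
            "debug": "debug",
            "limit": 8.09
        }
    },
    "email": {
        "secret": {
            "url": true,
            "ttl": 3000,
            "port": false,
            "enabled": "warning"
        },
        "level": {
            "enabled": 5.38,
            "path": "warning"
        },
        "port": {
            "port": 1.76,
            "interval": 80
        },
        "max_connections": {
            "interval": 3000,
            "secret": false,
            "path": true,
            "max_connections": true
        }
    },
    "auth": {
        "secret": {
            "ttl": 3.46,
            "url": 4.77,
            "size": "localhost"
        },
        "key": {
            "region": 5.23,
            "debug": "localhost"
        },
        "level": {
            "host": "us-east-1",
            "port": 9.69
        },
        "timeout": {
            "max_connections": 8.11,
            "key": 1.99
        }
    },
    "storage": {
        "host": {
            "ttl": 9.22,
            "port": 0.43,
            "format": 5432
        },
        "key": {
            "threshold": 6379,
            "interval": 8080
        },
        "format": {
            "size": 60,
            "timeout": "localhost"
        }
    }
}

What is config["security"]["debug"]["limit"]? 8.09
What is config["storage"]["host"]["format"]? 5432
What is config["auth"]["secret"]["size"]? "localhost"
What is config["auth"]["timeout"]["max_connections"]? 8.11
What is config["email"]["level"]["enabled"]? 5.38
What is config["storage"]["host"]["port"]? 0.43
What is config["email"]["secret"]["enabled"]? "warning"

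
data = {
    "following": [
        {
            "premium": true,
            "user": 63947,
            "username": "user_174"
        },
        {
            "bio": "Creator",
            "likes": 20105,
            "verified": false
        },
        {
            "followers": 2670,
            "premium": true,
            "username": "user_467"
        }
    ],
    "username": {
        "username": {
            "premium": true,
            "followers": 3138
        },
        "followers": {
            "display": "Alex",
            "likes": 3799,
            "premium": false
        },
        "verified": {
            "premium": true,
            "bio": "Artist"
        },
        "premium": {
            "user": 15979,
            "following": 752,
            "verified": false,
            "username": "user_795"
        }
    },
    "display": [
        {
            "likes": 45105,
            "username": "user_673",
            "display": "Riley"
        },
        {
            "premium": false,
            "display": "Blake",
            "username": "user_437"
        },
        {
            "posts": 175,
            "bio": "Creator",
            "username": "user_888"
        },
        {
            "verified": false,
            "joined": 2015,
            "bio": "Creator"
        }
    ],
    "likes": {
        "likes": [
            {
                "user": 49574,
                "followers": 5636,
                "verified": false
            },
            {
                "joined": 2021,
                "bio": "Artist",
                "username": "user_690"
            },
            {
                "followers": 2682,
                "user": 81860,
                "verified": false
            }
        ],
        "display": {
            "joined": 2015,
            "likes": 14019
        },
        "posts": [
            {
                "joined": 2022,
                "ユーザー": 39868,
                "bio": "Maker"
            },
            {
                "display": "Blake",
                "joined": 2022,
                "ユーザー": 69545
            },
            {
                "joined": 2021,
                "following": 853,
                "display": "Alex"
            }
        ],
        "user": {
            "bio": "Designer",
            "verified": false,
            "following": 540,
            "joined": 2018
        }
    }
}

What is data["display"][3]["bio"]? "Creator"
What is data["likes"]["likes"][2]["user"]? 81860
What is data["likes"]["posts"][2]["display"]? "Alex"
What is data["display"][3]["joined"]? 2015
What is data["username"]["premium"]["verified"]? False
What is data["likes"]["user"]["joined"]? 2018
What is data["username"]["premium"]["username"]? "user_795"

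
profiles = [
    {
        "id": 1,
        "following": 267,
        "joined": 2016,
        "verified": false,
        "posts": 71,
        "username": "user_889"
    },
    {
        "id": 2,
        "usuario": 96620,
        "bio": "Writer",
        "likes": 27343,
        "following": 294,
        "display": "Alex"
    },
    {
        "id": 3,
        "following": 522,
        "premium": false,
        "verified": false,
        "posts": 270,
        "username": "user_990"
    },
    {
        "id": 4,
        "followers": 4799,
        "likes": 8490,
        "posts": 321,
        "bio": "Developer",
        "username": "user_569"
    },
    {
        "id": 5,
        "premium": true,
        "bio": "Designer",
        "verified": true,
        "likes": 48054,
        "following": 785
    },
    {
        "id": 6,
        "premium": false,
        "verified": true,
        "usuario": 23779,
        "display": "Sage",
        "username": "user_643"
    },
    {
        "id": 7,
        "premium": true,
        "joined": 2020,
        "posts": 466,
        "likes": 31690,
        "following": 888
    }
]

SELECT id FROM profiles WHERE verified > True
[]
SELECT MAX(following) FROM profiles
888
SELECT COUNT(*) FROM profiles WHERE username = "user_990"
1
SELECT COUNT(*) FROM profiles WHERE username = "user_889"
1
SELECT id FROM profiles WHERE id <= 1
[1]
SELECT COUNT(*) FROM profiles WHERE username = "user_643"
1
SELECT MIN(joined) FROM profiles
2016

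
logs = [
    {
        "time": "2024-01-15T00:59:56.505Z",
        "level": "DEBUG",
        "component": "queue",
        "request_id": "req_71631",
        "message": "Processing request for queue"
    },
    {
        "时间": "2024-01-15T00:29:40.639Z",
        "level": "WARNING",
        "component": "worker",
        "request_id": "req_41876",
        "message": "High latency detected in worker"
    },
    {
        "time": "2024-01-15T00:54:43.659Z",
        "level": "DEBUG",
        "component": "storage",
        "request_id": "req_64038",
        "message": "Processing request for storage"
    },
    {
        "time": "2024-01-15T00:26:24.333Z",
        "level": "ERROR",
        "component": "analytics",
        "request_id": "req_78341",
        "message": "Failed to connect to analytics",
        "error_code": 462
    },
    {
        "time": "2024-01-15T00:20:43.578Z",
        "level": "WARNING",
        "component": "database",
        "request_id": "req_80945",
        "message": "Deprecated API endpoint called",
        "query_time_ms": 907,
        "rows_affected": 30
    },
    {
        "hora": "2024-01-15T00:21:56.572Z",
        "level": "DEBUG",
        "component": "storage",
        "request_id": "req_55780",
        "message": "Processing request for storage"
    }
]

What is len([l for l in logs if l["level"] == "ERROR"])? 1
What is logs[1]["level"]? "WARNING"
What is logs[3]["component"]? "analytics"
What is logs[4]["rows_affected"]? 30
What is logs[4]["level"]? "WARNING"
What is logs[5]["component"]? "storage"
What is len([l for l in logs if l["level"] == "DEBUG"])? 3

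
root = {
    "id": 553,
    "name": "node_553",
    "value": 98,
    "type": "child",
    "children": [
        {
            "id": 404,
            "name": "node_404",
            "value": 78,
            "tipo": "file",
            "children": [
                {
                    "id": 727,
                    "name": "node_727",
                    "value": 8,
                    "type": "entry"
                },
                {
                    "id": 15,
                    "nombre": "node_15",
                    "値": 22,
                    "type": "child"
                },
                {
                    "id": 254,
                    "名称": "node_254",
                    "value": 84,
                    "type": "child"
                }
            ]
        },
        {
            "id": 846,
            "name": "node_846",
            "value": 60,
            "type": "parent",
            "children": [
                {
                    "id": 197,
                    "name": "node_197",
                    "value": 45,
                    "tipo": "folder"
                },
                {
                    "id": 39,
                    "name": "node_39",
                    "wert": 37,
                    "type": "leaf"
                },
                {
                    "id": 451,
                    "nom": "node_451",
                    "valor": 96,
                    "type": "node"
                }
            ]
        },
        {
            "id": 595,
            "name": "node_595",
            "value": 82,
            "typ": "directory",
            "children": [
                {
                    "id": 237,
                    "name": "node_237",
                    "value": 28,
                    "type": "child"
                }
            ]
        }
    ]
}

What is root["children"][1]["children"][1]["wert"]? 37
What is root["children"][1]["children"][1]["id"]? 39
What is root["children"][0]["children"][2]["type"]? "child"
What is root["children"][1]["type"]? "parent"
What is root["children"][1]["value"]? 60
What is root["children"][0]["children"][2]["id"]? 254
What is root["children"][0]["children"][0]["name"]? "node_727"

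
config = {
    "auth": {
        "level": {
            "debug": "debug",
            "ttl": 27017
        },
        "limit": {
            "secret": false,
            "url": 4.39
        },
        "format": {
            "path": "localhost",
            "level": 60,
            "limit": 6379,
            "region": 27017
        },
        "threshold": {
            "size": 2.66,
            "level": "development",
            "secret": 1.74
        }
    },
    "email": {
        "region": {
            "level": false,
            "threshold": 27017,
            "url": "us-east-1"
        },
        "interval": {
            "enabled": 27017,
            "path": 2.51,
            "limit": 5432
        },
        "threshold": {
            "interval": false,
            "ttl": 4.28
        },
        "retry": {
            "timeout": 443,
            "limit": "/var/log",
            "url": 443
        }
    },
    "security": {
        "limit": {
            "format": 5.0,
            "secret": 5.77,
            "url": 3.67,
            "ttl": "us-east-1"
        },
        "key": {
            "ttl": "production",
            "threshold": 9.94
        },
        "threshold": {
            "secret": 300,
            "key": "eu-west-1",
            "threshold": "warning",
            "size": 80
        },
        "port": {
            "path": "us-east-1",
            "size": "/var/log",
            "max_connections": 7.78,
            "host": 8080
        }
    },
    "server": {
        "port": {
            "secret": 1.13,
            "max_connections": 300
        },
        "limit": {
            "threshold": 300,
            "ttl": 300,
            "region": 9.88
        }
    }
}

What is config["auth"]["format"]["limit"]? 6379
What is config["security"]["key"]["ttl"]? "production"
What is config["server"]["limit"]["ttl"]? 300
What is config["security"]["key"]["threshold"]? 9.94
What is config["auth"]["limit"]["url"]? 4.39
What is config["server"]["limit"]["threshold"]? 300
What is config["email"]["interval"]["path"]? 2.51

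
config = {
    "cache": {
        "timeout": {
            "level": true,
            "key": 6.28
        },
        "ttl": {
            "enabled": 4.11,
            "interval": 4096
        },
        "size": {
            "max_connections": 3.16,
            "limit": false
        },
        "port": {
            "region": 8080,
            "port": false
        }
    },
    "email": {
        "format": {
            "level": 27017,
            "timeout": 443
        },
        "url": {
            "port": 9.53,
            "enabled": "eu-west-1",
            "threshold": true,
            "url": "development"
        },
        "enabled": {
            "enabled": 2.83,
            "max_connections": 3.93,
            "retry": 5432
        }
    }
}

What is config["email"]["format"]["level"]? 27017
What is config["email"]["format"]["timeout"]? 443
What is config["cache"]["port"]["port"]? False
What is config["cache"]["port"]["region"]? 8080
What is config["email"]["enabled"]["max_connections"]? 3.93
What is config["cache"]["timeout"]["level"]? True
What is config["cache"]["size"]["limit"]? False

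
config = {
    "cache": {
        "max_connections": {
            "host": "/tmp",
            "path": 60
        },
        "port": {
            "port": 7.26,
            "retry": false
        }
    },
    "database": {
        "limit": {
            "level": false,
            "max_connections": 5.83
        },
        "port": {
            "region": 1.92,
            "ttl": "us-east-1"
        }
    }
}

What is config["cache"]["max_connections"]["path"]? 60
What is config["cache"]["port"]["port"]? 7.26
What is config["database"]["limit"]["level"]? False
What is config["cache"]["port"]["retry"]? False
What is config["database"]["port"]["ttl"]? "us-east-1"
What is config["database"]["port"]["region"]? 1.92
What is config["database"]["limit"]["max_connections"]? 5.83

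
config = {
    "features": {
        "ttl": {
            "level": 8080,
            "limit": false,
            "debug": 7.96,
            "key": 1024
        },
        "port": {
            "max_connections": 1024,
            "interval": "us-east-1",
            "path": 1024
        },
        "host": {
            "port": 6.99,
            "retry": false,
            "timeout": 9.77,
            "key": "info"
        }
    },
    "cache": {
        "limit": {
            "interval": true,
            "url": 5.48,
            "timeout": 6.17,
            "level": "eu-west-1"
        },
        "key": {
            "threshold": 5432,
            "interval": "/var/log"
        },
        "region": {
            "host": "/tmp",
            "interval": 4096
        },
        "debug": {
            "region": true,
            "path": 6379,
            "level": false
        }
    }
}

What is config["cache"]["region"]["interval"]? 4096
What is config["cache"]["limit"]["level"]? "eu-west-1"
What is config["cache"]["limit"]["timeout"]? 6.17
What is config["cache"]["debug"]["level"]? False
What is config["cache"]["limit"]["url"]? 5.48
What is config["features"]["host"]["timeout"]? 9.77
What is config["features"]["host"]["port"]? 6.99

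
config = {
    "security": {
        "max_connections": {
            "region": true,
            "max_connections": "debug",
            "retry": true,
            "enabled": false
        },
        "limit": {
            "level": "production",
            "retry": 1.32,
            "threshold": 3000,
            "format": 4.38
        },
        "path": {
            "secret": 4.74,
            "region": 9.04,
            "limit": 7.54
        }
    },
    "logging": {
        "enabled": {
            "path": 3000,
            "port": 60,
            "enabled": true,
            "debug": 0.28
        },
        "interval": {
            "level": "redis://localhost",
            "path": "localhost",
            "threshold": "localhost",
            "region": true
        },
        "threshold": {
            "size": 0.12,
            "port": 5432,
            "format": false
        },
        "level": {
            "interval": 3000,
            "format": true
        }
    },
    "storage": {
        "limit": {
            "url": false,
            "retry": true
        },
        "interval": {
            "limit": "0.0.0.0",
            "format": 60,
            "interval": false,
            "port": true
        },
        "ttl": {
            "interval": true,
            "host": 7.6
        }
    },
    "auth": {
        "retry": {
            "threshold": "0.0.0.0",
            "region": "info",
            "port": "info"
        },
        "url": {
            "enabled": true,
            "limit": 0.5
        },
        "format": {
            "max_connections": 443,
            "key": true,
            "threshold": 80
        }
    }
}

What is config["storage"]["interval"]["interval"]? False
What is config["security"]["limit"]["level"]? "production"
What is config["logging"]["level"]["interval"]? 3000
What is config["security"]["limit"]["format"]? 4.38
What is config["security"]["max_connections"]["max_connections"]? "debug"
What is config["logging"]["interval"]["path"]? "localhost"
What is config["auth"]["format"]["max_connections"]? 443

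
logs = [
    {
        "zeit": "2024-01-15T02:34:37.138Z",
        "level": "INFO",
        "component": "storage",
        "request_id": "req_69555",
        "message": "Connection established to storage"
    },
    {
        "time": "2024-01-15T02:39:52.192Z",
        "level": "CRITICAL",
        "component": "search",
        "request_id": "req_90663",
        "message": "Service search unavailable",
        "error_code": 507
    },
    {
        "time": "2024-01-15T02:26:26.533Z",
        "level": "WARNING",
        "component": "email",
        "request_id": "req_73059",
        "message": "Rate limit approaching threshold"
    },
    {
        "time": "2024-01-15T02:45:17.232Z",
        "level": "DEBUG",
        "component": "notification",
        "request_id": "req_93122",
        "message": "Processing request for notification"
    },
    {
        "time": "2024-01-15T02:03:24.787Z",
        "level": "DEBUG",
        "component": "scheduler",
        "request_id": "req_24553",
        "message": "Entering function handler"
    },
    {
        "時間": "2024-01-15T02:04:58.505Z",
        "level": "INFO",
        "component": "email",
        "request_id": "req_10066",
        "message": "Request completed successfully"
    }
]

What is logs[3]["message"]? "Processing request for notification"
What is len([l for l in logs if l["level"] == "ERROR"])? 0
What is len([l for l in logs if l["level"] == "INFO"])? 2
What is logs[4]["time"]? "2024-01-15T02:03:24.787Z"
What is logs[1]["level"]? "CRITICAL"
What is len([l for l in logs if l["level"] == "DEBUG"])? 2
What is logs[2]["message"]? "Rate limit approaching threshold"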